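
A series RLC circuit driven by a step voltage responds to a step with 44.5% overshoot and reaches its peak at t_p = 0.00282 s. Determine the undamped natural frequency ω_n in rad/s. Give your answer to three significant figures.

From the overshoot, ζ = −ln(OS)/√(π²+ln²(OS)) = 0.250.
From t_p = π/ω_d, ω_d = π/0.00282 = 1110 rad/s, so ω_n = ω_d/√(1−ζ²) = 1150 rad/s.

ω_n ≈ 1150 rad/s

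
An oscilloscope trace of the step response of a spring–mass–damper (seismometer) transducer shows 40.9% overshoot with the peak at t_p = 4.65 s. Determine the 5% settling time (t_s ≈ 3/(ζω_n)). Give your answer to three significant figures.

t_s ≈ 15.6 s

The overshoot fixes ζ = −ln(OS)/√(π²+ln²(OS)) = 0.274.
t_p = π/ω_d ⇒ ω_d = 0.676 rad/s; then ω_n = ω_d/√(1−ζ²) = 0.702 rad/s.
t_s ≈ 3/(ζω_n) = 3/(0.274·0.702) = 15.6 s.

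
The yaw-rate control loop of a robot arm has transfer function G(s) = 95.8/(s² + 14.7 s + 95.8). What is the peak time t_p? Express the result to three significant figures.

t_p ≈ 0.486 s

ω_n = √95.8 = 9.79 rad/s; ζ = 14.7/(2·9.79) = 0.751.
The damped frequency ω_d = ω_n√(1−ζ²) = 6.46 rad/s. Then t_p = π/ω_d = 0.486 s.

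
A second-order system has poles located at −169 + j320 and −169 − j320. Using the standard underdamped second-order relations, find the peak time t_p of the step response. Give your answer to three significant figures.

t_p ≈ 0.00982 s

t_p = π/ω_d with ω_d = 320 (the imaginary part), so t_p = 0.00982 s.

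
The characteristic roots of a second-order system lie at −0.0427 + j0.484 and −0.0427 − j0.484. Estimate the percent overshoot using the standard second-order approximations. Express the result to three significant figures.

|pole| = ω_n = √(0.0427² + 0.484²) = 0.486 rad/s; ζ = cos θ = σ/ω_n = 0.0879.
Overshoot: exp(−π·0.0879/√(1−0.0879²)) = 0.758, i.e. 75.8%.

%OS ≈ 75.8%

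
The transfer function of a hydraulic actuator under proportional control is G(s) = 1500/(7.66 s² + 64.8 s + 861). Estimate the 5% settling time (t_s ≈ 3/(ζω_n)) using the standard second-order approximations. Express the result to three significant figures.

Dividing through by 7.66: denominator becomes s² + 8.460 s + 112.4.
So ω_n = √112.4 = 10.6 rad/s and ζ = 8.460/(2·10.6) = 0.399.
t_s ≈ 3/(ζω_n) = 0.709 s.

t_s ≈ 0.709 s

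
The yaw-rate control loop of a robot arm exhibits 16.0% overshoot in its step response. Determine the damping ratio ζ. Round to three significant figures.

ζ ≈ 0.504

From %OS = 100·exp(−πζ/√(1−ζ²)), invert to get ζ = −ln(OS)/√(π² + ln²(OS)) with OS = 0.160.
−ln 0.160 = 1.833, so ζ = 1.833/√(π² + 3.358) = 0.504.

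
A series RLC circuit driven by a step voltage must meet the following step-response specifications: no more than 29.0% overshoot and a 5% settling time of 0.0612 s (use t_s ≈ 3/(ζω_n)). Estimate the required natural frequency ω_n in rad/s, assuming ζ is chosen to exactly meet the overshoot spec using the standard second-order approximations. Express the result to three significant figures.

ζ = −ln(OS)/√(π² + (ln OS)²). With OS = 0.290, ln OS = −1.238 and ζ = 1.238/3.377 = 0.367.
Then ω_n = 3/(ζ t_s) = 3/(0.367 × 0.0612) = 134 rad/s.

ω_n ≈ 134 rad/s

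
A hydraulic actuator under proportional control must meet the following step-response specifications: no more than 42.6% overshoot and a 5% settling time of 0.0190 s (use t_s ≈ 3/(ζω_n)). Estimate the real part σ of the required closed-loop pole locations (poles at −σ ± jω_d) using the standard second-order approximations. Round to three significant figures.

The settling-time spec alone fixes σ = ζω_n = 3/t_s = 3/0.0190 = 158.
(Overshoot then fixes ζ = 0.262 and hence ω_d = σ·√(1−ζ²)/ζ = 581 rad/s.)

σ ≈ 158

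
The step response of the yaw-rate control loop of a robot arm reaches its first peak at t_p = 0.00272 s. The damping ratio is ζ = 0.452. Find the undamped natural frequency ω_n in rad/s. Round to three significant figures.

ω_n ≈ 1290 rad/s

Peak time t_p = π/ω_d, so ω_d = π/t_p = π/0.00272 = 1150 rad/s.
ω_n = ω_d/√(1−ζ²) = 1150/√0.796 = 1290 rad/s.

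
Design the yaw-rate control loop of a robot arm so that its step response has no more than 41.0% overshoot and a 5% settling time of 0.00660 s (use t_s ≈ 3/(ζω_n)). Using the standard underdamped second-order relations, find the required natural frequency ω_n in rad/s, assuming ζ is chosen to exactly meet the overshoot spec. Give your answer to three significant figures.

ζ = −ln(OS)/√(π² + (ln OS)²). With OS = 0.410, ln OS = −0.8916 and ζ = 0.8916/3.266 = 0.273.
From t_s ≈ 3/(ζω_n): ω_n = 3/(ζ·t_s) = 3/(0.273·0.00660) = 1660 rad/s.

ω_n ≈ 1660 rad/s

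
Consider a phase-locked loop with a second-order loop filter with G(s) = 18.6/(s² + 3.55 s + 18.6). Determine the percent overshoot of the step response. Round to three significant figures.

%OS ≈ 24.2%

Comparing the denominator to s² + 2ζω_n s + ω_n²: ω_n = √18.6 = 4.31 rad/s, and 2ζω_n = 3.55 so ζ = 3.55/(2·4.31) = 0.412.
%OS = 100·exp(−πζ/√(1−ζ²)) = 24.2%.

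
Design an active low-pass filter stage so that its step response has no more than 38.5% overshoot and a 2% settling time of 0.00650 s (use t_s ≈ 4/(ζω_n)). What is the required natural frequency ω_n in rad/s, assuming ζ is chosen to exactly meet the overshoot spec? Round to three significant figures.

Inverting the overshoot relation: ζ = |ln 0.385|/√(π² + ln²0.385) = 0.291.
From t_s ≈ 4/(ζω_n): ω_n = 4/(ζ·t_s) = 4/(0.291·0.00650) = 2120 rad/s.

ω_n ≈ 2120 rad/s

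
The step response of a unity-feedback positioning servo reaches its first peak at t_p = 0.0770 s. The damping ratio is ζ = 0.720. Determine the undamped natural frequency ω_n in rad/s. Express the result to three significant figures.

ω_n ≈ 58.8 rad/s

Peak time t_p = π/ω_d, so ω_d = π/t_p = π/0.0770 = 40.8 rad/s.
ω_n = ω_d/√(1−ζ²) = 40.8/√0.482 = 58.8 rad/s.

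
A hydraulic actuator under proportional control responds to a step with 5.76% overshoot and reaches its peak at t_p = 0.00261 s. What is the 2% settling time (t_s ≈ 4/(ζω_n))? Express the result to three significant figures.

ζ from %OS: ζ = |ln 0.0576|/√(π²+ln²0.0576) = 0.672.
t_p = π/ω_d ⇒ ω_d = 1200 rad/s; then ω_n = ω_d/√(1−ζ²) = 1630 rad/s.
t_s ≈ 4/(ζω_n) = 4/(0.672·1630) = 0.00366 s.

t_s ≈ 0.00366 s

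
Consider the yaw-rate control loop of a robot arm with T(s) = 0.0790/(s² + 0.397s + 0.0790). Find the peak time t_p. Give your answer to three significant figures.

t_p ≈ 15.8 s

Matching coefficients with s² + 2ζω_n s + ω_n² gives ω_n² = 0.0790 ⇒ ω_n = 0.281 rad/s, and ζ = 0.397/(2ω_n) = 0.706.
ω_d = 0.281·√(1 − 0.706²) = 0.199 rad/s. Then t_p = π/ω_d = 15.8 s.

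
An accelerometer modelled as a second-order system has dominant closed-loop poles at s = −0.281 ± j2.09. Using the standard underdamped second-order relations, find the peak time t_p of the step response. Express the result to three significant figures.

t_p ≈ 1.50 s

t_p = π/ω_d with ω_d = 2.09 (the imaginary part), so t_p = 1.50 s.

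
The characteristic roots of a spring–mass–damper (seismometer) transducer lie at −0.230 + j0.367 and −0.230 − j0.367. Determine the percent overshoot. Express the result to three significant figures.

%OS ≈ 14.0%

|pole| = ω_n = √(0.230² + 0.367²) = 0.433 rad/s; ζ = cos θ = σ/ω_n = 0.531.
%OS = 100 e^{−πζ/√(1−ζ²)} with ζ = 0.531 gives 14.0%.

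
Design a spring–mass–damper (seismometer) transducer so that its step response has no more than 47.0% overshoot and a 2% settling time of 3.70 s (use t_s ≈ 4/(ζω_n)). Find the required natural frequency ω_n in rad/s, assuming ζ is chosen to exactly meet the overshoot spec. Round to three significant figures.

Inverting the overshoot relation: ζ = |ln 0.470|/√(π² + ln²0.470) = 0.234.
Then ω_n = 4/(ζ t_s) = 4/(0.234 × 3.70) = 4.63 rad/s.

ω_n ≈ 4.63 rad/s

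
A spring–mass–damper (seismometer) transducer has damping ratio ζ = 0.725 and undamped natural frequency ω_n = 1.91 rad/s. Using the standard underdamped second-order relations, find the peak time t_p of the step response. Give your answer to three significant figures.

t_p ≈ 2.39 s

The damped frequency is ω_d = ω_n√(1−ζ²) = 1.91·√(1−0.526) = 1.32 rad/s.
Peak time t_p = π/ω_d = π/1.32 = 2.39 s.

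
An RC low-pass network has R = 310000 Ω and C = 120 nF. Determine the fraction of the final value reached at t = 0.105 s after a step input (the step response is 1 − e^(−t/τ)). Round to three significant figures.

y/y_∞ ≈ 0.941

τ = RC = 310000 × 120 nF = 0.0372 s.
y(t)/y_∞ = 1 − e^(−t/τ) = 1 − e^(−0.105/0.0372) = 1 − e^(−2.82) = 0.941.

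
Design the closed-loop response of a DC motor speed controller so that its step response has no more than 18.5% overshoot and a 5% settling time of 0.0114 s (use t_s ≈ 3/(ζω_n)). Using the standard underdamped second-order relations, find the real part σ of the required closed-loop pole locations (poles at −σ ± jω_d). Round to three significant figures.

The settling-time spec alone fixes σ = ζω_n = 3/t_s = 3/0.0114 = 263.
(Overshoot then fixes ζ = 0.473 and hence ω_d = σ·√(1−ζ²)/ζ = 490 rad/s.)

σ ≈ 263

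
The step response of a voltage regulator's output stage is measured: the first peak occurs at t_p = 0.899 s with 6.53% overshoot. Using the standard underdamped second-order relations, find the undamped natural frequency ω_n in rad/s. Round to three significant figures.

ω_n ≈ 4.63 rad/s

The overshoot fixes ζ = −ln(OS)/√(π²+ln²(OS)) = 0.656.
t_p = π/ω_d ⇒ ω_d = 3.49 rad/s; then ω_n = ω_d/√(1−ζ²) = 4.63 rad/s.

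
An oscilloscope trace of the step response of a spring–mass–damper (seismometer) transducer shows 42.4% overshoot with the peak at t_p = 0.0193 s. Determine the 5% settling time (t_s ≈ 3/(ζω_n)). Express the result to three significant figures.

The overshoot fixes ζ = −ln(OS)/√(π²+ln²(OS)) = 0.263.
From t_p = π/ω_d, ω_d = π/0.0193 = 163 rad/s, so ω_n = ω_d/√(1−ζ²) = 169 rad/s.
t_s ≈ 3/(ζω_n) = 3/(0.263·169) = 0.0675 s.

t_s ≈ 0.0675 s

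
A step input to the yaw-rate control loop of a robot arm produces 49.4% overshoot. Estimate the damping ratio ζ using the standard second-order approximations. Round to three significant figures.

ζ ≈ 0.219

ζ = −ln(OS)/√(π² + (ln OS)²). With OS = 0.494, ln OS = −0.7052 and ζ = 0.7052/3.220 = 0.219.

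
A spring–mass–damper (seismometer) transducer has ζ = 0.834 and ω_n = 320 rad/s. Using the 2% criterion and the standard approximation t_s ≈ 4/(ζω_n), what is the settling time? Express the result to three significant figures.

t_s ≈ 0.0150 s

t_s ≈ 4/(ζω_n) = 4/(0.834 × 320) = 0.0150 s.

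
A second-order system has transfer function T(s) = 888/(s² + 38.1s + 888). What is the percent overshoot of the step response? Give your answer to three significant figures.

Comparing the denominator to s² + 2ζω_n s + ω_n²: ω_n = √888 = 29.8 rad/s, and 2ζω_n = 38.1 so ζ = 38.1/(2·29.8) = 0.639.
Overshoot: exp(−π·0.639/√(1−0.639²)) = 0.0734, i.e. 7.34%.

%OS ≈ 7.34%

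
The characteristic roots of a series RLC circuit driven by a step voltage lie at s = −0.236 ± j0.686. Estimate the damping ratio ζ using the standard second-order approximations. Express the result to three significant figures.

ζ ≈ 0.325

|pole| = ω_n = √(0.236² + 0.686²) = 0.725 rad/s; ζ = cos θ = σ/ω_n = 0.325.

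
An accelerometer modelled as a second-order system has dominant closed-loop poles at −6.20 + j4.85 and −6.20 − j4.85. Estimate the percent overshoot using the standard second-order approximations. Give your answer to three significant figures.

%OS ≈ 1.80%

The poles are at −σ ± jω_d with σ = 6.20 and ω_d = 4.85, so ω_n = √(σ²+ω_d²) = 7.87 rad/s and ζ = σ/ω_n = 0.788.
%OS = 100·exp(−πζ/√(1−ζ²)) = 1.80%.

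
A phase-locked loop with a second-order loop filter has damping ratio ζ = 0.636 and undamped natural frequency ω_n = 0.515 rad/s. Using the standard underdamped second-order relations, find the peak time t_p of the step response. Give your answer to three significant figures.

The damped frequency is ω_d = ω_n√(1−ζ²) = 0.515·√(1−0.404) = 0.397 rad/s.
Peak time t_p = π/ω_d = π/0.397 = 7.90 s.

t_p ≈ 7.90 s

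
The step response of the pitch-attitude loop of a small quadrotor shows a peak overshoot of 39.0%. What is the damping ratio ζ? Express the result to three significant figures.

ζ ≈ 0.287

From %OS = 100·exp(−πζ/√(1−ζ²)), invert to get ζ = −ln(OS)/√(π² + ln²(OS)) with OS = 0.390.
−ln 0.390 = 0.9416, so ζ = 0.9416/√(π² + 0.8866) = 0.287.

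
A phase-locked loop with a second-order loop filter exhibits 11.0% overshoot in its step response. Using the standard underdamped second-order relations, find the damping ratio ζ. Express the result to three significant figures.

ζ ≈ 0.575

Inverting the overshoot relation: ζ = |ln 0.110|/√(π² + ln²0.110) = 0.575.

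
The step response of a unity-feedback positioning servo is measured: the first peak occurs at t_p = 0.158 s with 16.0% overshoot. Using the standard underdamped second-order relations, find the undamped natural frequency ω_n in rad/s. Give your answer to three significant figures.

ζ from %OS: ζ = |ln 0.160|/√(π²+ln²0.160) = 0.504.
From t_p = π/ω_d, ω_d = π/0.158 = 19.9 rad/s, so ω_n = ω_d/√(1−ζ²) = 23.0 rad/s.

ω_n ≈ 23.0 rad/s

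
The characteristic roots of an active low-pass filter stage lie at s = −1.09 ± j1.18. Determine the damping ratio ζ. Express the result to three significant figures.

ζ ≈ 0.679

With σ = 1.09, ω_d = 1.18: ω_n = √(σ²+ω_d²) = 1.61 rad/s, ζ = σ/ω_n = 0.679.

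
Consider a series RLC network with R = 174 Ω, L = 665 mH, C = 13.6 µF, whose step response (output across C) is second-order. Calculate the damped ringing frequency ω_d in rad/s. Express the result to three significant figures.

ω_d ≈ 306 rad/s

For a series RLC circuit (capacitor voltage as output), ω_n = 1/√(LC) = 1/√(665 mH · 13.6 µF) = 333 rad/s.
ζ = (R/2)·√(C/L) = (174/2)·√(13.6 µF/665 mH) = 0.393.
The damped frequency ω_d = ω_n√(1−ζ²) = 306 rad/s.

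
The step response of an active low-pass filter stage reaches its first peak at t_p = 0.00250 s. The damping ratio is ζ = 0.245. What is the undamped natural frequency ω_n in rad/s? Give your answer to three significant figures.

ω_n ≈ 1300 rad/s

Peak time t_p = π/ω_d, so ω_d = π/t_p = π/0.00250 = 1260 rad/s.
ω_n = ω_d/√(1−ζ²) = 1260/√0.940 = 1300 rad/s.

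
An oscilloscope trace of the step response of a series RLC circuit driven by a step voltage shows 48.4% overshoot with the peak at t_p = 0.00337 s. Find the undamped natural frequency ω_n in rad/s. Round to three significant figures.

ζ from %OS: ζ = |ln 0.484|/√(π²+ln²0.484) = 0.225.
t_p = π/ω_d ⇒ ω_d = 932 rad/s; then ω_n = ω_d/√(1−ζ²) = 957 rad/s.

ω_n ≈ 957 rad/s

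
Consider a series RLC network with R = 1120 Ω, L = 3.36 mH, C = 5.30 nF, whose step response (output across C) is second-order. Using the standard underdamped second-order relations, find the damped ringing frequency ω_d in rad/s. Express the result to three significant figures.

ω_d ≈ 168000 rad/s

For a series RLC circuit (capacitor voltage as output), ω_n = 1/√(LC) = 1/√(3.36 mH · 5.30 nF) = 237000 rad/s.
ζ = (R/2)·√(C/L) = (1120/2)·√(5.30 nF/3.36 mH) = 0.703.
ω_d = ω_n√(1−ζ²) = 168000 rad/s.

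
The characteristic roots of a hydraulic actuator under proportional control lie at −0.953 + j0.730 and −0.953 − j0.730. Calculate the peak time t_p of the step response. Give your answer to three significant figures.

t_p ≈ 4.30 s

t_p = π/ω_d with ω_d = 0.730 (the imaginary part), so t_p = 4.30 s.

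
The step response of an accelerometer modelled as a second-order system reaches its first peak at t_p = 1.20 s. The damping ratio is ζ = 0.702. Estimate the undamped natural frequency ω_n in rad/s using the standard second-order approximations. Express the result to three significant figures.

Peak time t_p = π/ω_d, so ω_d = π/t_p = π/1.20 = 2.62 rad/s.
ω_n = ω_d/√(1−ζ²) = 2.62/√0.507 = 3.68 rad/s.

ω_n ≈ 3.68 rad/s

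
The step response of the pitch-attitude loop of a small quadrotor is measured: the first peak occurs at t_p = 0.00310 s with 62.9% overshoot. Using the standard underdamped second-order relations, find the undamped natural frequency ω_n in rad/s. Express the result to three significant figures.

From the overshoot, ζ = −ln(OS)/√(π²+ln²(OS)) = 0.146.
t_p = π/ω_d ⇒ ω_d = 1010 rad/s; then ω_n = ω_d/√(1−ζ²) = 1020 rad/s.

ω_n ≈ 1020 rad/s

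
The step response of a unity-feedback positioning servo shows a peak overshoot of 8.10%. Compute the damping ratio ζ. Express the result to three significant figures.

ζ ≈ 0.625

ζ = −ln(OS)/√(π² + (ln OS)²). With OS = 0.0810, ln OS = −2.513 and ζ = 2.513/4.023 = 0.625.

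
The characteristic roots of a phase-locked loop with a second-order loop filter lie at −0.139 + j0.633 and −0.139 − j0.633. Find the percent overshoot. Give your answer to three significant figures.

%OS ≈ 50.2%

The poles are at −σ ± jω_d with σ = 0.139 and ω_d = 0.633, so ω_n = √(σ²+ω_d²) = 0.648 rad/s and ζ = σ/ω_n = 0.214.
Overshoot: exp(−π·0.214/√(1−0.214²)) = 0.502, i.e. 50.2%.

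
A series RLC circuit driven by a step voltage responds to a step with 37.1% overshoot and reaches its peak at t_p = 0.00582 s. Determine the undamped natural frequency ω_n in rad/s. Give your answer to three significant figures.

ω_n ≈ 566 rad/s

ζ from %OS: ζ = |ln 0.371|/√(π²+ln²0.371) = 0.301.
From t_p = π/ω_d, ω_d = π/0.00582 = 540 rad/s, so ω_n = ω_d/√(1−ζ²) = 566 rad/s.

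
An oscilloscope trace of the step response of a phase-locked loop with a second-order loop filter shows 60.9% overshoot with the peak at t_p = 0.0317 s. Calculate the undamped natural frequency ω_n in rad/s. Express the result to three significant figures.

From the overshoot, ζ = −ln(OS)/√(π²+ln²(OS)) = 0.156.
t_p = π/ω_d ⇒ ω_d = 99.1 rad/s; then ω_n = ω_d/√(1−ζ²) = 100 rad/s.

ω_n ≈ 100 rad/s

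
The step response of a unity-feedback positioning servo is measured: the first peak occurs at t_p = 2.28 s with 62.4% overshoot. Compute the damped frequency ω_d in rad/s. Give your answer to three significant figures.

ω_d ≈ 1.38 rad/s

t_p = π/ω_d, so ω_d = π/2.28 = 1.38 rad/s.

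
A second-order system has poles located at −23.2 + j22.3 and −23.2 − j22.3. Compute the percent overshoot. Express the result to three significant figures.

The poles are at −σ ± jω_d with σ = 23.2 and ω_d = 22.3, so ω_n = √(σ²+ω_d²) = 32.2 rad/s and ζ = σ/ω_n = 0.721.
%OS = 100 e^{−πζ/√(1−ζ²)} with ζ = 0.721 gives 3.81%.

%OS ≈ 3.81%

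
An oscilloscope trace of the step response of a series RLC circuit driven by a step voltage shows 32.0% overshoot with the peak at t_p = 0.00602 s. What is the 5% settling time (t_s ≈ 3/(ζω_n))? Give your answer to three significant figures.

t_s ≈ 0.0158 s

ζ from %OS: ζ = |ln 0.320|/√(π²+ln²0.320) = 0.341.
From t_p = π/ω_d, ω_d = π/0.00602 = 522 rad/s, so ω_n = ω_d/√(1−ζ²) = 555 rad/s.
t_s ≈ 3/(ζω_n) = 3/(0.341·555) = 0.0158 s.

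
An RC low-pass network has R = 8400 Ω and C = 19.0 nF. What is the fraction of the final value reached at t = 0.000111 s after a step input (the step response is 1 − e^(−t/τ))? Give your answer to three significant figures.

y/y_∞ ≈ 0.501

τ = RC = 8400 × 19.0 nF = 0.000160 s.
y(t)/y_∞ = 1 − e^(−t/τ) = 1 − e^(−0.000111/0.000160) = 1 − e^(−0.695) = 0.501.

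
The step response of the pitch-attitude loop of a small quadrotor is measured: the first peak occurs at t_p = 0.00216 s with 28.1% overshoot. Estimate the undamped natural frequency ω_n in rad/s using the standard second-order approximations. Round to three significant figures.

ζ from %OS: ζ = |ln 0.281|/√(π²+ln²0.281) = 0.375.
t_p = π/ω_d ⇒ ω_d = 1450 rad/s; then ω_n = ω_d/√(1−ζ²) = 1570 rad/s.

ω_n ≈ 1570 rad/s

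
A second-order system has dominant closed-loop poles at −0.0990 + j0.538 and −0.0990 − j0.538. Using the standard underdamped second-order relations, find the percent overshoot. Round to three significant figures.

The poles are at −σ ± jω_d with σ = 0.0990 and ω_d = 0.538, so ω_n = √(σ²+ω_d²) = 0.547 rad/s and ζ = σ/ω_n = 0.181.
Overshoot: exp(−π·0.181/√(1−0.181²)) = 0.561, i.e. 56.1%.

%OS ≈ 56.1%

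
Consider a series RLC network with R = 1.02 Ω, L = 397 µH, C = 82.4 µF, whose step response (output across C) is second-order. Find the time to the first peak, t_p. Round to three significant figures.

For a series RLC circuit (capacitor voltage as output), ω_n = 1/√(LC) = 1/√(397 µH · 82.4 µF) = 5530 rad/s.
ζ = (R/2)·√(C/L) = (1.02/2)·√(82.4 µF/397 µH) = 0.232.
ω_d = ω_n√(1−ζ²) = 5380 rad/s. t_p = π/ω_d = 0.000584 s.

t_p ≈ 0.000584 s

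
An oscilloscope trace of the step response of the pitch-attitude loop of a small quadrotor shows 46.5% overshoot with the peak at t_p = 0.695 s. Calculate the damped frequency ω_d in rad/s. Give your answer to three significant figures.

ω_d ≈ 4.52 rad/s

t_p = π/ω_d, so ω_d = π/0.695 = 4.52 rad/s.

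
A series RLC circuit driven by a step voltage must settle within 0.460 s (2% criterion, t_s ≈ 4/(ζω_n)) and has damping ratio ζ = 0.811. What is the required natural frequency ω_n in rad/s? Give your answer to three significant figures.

ω_n ≈ 10.7 rad/s

Rearranging t_s ≈ 4/(ζω_n) gives ω_n = 4/(ζ·t_s) = 4/(0.811 × 0.460) = 10.7 rad/s.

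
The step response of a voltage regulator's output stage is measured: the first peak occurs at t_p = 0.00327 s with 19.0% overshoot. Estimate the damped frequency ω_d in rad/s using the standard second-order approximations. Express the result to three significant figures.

ω_d ≈ 961 rad/s

t_p = π/ω_d, so ω_d = π/0.00327 = 961 rad/s.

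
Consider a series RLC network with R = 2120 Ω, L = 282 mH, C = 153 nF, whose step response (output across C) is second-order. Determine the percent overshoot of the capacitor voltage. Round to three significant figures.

For a series RLC circuit (capacitor voltage as output), ω_n = 1/√(LC) = 1/√(282 mH · 153 nF) = 4810 rad/s.
ζ = (R/2)·√(C/L) = (2120/2)·√(153 nF/282 mH) = 0.781.
Overshoot: exp(−π·0.781/√(1−0.781²)) = 0.0197, i.e. 1.97%.

%OS ≈ 1.97%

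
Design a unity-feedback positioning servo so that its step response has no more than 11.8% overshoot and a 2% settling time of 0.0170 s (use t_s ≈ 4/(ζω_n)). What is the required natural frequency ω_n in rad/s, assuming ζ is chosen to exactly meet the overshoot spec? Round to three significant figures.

Inverting the overshoot relation: ζ = |ln 0.118|/√(π² + ln²0.118) = 0.562.
From t_s ≈ 4/(ζω_n): ω_n = 4/(ζ·t_s) = 4/(0.562·0.0170) = 418 rad/s.

ω_n ≈ 418 rad/s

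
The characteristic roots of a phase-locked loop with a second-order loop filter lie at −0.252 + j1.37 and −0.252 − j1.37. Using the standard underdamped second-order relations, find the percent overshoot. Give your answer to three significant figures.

With σ = 0.252, ω_d = 1.37: ω_n = √(σ²+ω_d²) = 1.39 rad/s, ζ = σ/ω_n = 0.181.
%OS = 100 e^{−πζ/√(1−ζ²)} with ζ = 0.181 gives 56.1%.

%OS ≈ 56.1%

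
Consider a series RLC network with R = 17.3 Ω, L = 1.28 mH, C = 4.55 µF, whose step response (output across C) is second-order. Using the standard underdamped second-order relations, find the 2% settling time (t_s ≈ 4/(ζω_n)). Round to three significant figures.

t_s ≈ 0.000592 s

For a series RLC circuit (capacitor voltage as output), ω_n = 1/√(LC) = 1/√(1.28 mH · 4.55 µF) = 13100 rad/s.
ζ = (R/2)·√(C/L) = (17.3/2)·√(4.55 µF/1.28 mH) = 0.516.
t_s ≈ 4/(ζω_n) = 0.000592 s.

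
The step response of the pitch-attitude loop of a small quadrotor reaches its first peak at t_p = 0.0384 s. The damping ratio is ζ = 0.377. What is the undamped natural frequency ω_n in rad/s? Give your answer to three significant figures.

ω_n ≈ 88.3 rad/s

Peak time t_p = π/ω_d, so ω_d = π/t_p = π/0.0384 = 81.8 rad/s.
ω_n = ω_d/√(1−ζ²) = 81.8/√0.858 = 88.3 rad/s.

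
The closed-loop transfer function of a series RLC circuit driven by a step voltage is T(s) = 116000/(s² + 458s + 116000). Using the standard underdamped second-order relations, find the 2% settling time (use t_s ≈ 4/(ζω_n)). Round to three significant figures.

t_s ≈ 0.0175 s

Comparing the denominator to s² + 2ζω_n s + ω_n²: ω_n = √116000 = 341 rad/s, and 2ζω_n = 458 so ζ = 458/(2·341) = 0.672.
t_s ≈ 4/(ζω_n) = 4/(0.672·341) = 0.0175 s.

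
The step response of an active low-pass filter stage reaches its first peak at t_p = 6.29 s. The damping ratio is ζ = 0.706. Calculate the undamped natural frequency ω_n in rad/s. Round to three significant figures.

Peak time t_p = π/ω_d, so ω_d = π/t_p = π/6.29 = 0.499 rad/s.
ω_n = ω_d/√(1−ζ²) = 0.499/√0.502 = 0.705 rad/s.

ω_n ≈ 0.705 rad/s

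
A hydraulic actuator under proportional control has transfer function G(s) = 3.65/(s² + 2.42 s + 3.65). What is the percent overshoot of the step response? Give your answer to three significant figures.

%OS ≈ 7.65%

ω_n = √3.65 = 1.91 rad/s; ζ = 2.42/(2·1.91) = 0.633.
Overshoot: exp(−π·0.633/√(1−0.633²)) = 0.0765, i.e. 7.65%.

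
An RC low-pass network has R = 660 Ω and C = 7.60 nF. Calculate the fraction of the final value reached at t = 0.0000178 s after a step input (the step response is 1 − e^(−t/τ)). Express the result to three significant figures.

y/y_∞ ≈ 0.971

τ = RC = 660 × 7.60 nF = 0.00000502 s.
y(t)/y_∞ = 1 − e^(−t/τ) = 1 − e^(−0.0000178/0.00000502) = 1 − e^(−3.55) = 0.971.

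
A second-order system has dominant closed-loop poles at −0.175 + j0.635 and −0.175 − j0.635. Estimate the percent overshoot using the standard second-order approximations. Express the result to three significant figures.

%OS ≈ 42.1%

With σ = 0.175, ω_d = 0.635: ω_n = √(σ²+ω_d²) = 0.659 rad/s, ζ = σ/ω_n = 0.266.
%OS = 100·exp(−πζ/√(1−ζ²)) = 42.1%.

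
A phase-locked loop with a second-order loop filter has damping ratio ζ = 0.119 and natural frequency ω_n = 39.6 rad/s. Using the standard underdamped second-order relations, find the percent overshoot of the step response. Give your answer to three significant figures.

%OS ≈ 68.6%

For an underdamped second-order system, %OS = 100·exp(−πζ/√(1−ζ²)).
πζ/√(1−ζ²) = π·0.119/√(1−0.0142) = 0.3765, so %OS = 100·e^(−0.3765) = 68.6%.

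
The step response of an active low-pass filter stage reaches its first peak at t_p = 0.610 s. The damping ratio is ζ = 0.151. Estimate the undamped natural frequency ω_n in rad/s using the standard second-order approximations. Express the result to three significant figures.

ω_n ≈ 5.21 rad/s

Peak time t_p = π/ω_d, so ω_d = π/t_p = π/0.610 = 5.15 rad/s.
ω_n = ω_d/√(1−ζ²) = 5.15/√0.977 = 5.21 rad/s.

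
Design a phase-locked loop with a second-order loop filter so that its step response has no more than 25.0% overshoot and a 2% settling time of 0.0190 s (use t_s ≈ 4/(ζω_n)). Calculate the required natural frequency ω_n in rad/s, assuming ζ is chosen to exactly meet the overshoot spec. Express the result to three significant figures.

ω_n ≈ 521 rad/s

Inverting the overshoot relation: ζ = |ln 0.250|/√(π² + ln²0.250) = 0.404.
Then ω_n = 4/(ζ t_s) = 4/(0.404 × 0.0190) = 521 rad/s.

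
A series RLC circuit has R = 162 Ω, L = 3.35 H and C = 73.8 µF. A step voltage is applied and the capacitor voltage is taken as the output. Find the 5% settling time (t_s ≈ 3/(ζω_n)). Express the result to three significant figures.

t_s ≈ 0.124 s

For a series RLC circuit (capacitor voltage as output), ω_n = 1/√(LC) = 1/√(3.35 H · 73.8 µF) = 63.6 rad/s.
ζ = (R/2)·√(C/L) = (162/2)·√(73.8 µF/3.35 H) = 0.380.
t_s ≈ 3/(ζω_n) = 0.124 s.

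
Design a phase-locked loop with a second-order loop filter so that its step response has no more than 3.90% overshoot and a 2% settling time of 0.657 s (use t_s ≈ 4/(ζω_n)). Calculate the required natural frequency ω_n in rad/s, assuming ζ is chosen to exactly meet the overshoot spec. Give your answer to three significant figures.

Inverting the overshoot relation: ζ = |ln 0.0390|/√(π² + ln²0.0390) = 0.718.
From t_s ≈ 4/(ζω_n): ω_n = 4/(ζ·t_s) = 4/(0.718·0.657) = 8.48 rad/s.

ω_n ≈ 8.48 rad/s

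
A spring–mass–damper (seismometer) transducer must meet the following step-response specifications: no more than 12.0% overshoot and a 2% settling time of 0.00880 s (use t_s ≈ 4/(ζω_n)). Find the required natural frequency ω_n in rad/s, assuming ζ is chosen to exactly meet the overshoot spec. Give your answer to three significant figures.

Inverting the overshoot relation: ζ = |ln 0.120|/√(π² + ln²0.120) = 0.559.
From t_s ≈ 4/(ζω_n): ω_n = 4/(ζ·t_s) = 4/(0.559·0.00880) = 813 rad/s.

ω_n ≈ 813 rad/s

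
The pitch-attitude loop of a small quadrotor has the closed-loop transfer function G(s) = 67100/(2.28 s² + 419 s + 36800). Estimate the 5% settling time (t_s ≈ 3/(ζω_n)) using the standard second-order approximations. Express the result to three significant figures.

t_s ≈ 0.0326 s

Dividing through by 2.28: denominator becomes s² + 183.8 s + 16140.
So ω_n = √16140 = 127 rad/s and ζ = 183.8/(2·127) = 0.723.
t_s ≈ 3/(ζω_n) = 0.0326 s.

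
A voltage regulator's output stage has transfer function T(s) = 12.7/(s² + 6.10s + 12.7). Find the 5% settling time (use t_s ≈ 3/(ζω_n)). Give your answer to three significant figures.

ω_n = √12.7 = 3.56 rad/s; ζ = 6.10/(2·3.56) = 0.856.
t_s ≈ 3/(ζω_n) = 3/(0.856·3.56) = 0.984 s.

t_s ≈ 0.984 s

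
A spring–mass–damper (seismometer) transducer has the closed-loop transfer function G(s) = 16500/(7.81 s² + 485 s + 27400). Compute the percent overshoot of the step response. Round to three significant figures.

%OS ≈ 14.5%

Dividing through by 7.81: denominator becomes s² + 62.10 s + 3508.
So ω_n = √3508 = 59.2 rad/s and ζ = 62.10/(2·59.2) = 0.524.
%OS = 100·exp(−πζ/√(1−ζ²)) = 14.5%.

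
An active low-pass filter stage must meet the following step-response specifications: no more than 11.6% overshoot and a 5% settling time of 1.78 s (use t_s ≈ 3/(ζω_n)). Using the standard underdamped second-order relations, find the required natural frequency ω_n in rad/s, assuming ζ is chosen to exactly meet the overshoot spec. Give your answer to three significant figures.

ω_n ≈ 2.98 rad/s

ζ = −ln(OS)/√(π² + (ln OS)²). With OS = 0.116, ln OS = −2.154 and ζ = 2.154/3.809 = 0.566.
Then ω_n = 3/(ζ t_s) = 3/(0.566 × 1.78) = 2.98 rad/s.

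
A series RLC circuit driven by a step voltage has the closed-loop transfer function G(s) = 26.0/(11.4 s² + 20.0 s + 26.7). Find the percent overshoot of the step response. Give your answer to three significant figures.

Dividing through by 11.4: denominator becomes s² + 1.754 s + 2.342.
So ω_n = √2.342 = 1.53 rad/s and ζ = 1.754/(2·1.53) = 0.573.
Overshoot: exp(−π·0.573/√(1−0.573²)) = 0.111, i.e. 11.1%.

%OS ≈ 11.1%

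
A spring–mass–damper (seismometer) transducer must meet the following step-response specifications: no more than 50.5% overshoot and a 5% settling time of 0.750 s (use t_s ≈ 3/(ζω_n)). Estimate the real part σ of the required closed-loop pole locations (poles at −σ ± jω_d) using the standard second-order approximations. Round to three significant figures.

The settling-time spec alone fixes σ = ζω_n = 3/t_s = 3/0.750 = 4.00.
(Overshoot then fixes ζ = 0.213 and hence ω_d = σ·√(1−ζ²)/ζ = 18.4 rad/s.)

σ ≈ 4.00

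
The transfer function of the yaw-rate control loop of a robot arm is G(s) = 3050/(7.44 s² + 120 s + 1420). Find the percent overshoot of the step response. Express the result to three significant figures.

%OS ≈ 10.4%

Dividing through by 7.44: denominator becomes s² + 16.13 s + 190.9.
So ω_n = √190.9 = 13.8 rad/s and ζ = 16.13/(2·13.8) = 0.584.
%OS = 100·exp(−πζ/√(1−ζ²)) = 10.4%.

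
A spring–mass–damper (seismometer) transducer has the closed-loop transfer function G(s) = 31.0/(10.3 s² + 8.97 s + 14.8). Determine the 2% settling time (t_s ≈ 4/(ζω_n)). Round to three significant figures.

t_s ≈ 9.19 s

Dividing through by 10.3: denominator becomes s² + 0.8709 s + 1.437.
So ω_n = √1.437 = 1.20 rad/s and ζ = 0.8709/(2·1.20) = 0.363.
t_s ≈ 4/(ζω_n) = 9.19 s.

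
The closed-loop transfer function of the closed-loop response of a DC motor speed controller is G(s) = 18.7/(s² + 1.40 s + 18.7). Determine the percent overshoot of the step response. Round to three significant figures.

ω_n = √18.7 = 4.32 rad/s; ζ = 1.40/(2·4.32) = 0.162.
Overshoot: exp(−π·0.162/√(1−0.162²)) = 0.597, i.e. 59.7%.

%OS ≈ 59.7%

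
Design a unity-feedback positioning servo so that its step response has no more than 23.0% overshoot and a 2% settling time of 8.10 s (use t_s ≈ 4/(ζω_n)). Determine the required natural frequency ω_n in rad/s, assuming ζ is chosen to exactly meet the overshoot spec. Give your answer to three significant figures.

ω_n ≈ 1.17 rad/s

Inverting the overshoot relation: ζ = |ln 0.230|/√(π² + ln²0.230) = 0.424.
Then ω_n = 4/(ζ t_s) = 4/(0.424 × 8.10) = 1.17 rad/s.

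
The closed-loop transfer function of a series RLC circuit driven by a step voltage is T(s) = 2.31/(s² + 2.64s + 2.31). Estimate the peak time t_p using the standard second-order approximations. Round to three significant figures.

Comparing the denominator to s² + 2ζω_n s + ω_n²: ω_n = √2.31 = 1.52 rad/s, and 2ζω_n = 2.64 so ζ = 2.64/(2·1.52) = 0.868.
ω_d = 1.52·√(1 − 0.868²) = 0.753 rad/s. Then t_p = π/ω_d = 4.17 s.

t_p ≈ 4.17 s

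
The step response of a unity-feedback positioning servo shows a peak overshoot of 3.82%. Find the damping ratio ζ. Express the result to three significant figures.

ζ ≈ 0.721

Inverting the overshoot relation: ζ = |ln 0.0382|/√(π² + ln²0.0382) = 0.721.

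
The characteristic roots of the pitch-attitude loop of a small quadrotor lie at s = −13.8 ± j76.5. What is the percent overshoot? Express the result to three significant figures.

%OS ≈ 56.7%

|pole| = ω_n = √(13.8² + 76.5²) = 77.7 rad/s; ζ = cos θ = σ/ω_n = 0.178.
%OS = 100 e^{−πζ/√(1−ζ²)} with ζ = 0.178 gives 56.7%.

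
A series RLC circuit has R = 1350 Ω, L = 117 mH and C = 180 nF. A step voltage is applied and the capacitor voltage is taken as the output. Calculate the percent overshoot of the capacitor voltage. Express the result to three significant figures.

%OS ≈ 0.815%

For a series RLC circuit (capacitor voltage as output), ω_n = 1/√(LC) = 1/√(117 mH · 180 nF) = 6890 rad/s.
ζ = (R/2)·√(C/L) = (1350/2)·√(180 nF/117 mH) = 0.837.
Overshoot: exp(−π·0.837/√(1−0.837²)) = 0.00815, i.e. 0.815%.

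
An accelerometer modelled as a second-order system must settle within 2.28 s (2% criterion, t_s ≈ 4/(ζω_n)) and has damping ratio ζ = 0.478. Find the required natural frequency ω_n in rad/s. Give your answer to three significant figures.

Rearranging t_s ≈ 4/(ζω_n) gives ω_n = 4/(ζ·t_s) = 4/(0.478 × 2.28) = 3.67 rad/s.

ω_n ≈ 3.67 rad/s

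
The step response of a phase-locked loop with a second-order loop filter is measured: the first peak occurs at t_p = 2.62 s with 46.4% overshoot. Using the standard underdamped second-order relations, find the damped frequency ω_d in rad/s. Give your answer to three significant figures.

ω_d ≈ 1.20 rad/s

t_p = π/ω_d, so ω_d = π/2.62 = 1.20 rad/s.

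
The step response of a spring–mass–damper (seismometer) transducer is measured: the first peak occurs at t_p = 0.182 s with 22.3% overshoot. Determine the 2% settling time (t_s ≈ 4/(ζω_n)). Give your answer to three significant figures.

From the overshoot, ζ = −ln(OS)/√(π²+ln²(OS)) = 0.431.
From t_p = π/ω_d, ω_d = π/0.182 = 17.3 rad/s, so ω_n = ω_d/√(1−ζ²) = 19.1 rad/s.
t_s ≈ 4/(ζω_n) = 4/(0.431·19.1) = 0.485 s.

t_s ≈ 0.485 s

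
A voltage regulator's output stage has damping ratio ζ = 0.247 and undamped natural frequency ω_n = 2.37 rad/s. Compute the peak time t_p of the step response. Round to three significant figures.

The damped frequency is ω_d = ω_n√(1−ζ²) = 2.37·√(1−0.0610) = 2.30 rad/s.
Peak time t_p = π/ω_d = π/2.30 = 1.37 s.

t_p ≈ 1.37 s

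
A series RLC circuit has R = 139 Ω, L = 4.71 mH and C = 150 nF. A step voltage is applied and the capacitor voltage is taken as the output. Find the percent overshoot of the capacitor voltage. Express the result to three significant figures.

%OS ≈ 26.2%

For a series RLC circuit (capacitor voltage as output), ω_n = 1/√(LC) = 1/√(4.71 mH · 150 nF) = 37600 rad/s.
ζ = (R/2)·√(C/L) = (139/2)·√(150 nF/4.71 mH) = 0.392.
%OS = 100 e^{−πζ/√(1−ζ²)} with ζ = 0.392 gives 26.2%.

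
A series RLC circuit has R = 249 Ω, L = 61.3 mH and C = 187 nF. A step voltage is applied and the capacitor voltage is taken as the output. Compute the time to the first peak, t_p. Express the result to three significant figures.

For a series RLC circuit (capacitor voltage as output), ω_n = 1/√(LC) = 1/√(61.3 mH · 187 nF) = 9340 rad/s.
ζ = (R/2)·√(C/L) = (249/2)·√(187 nF/61.3 mH) = 0.217.
The damped frequency ω_d = ω_n√(1−ζ²) = 9120 rad/s. t_p = π/ω_d = 0.000345 s.

t_p ≈ 0.000345 s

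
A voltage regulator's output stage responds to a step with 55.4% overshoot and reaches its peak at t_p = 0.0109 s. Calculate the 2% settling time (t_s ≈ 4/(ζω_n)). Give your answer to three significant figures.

The overshoot fixes ζ = −ln(OS)/√(π²+ln²(OS)) = 0.185.
From t_p = π/ω_d, ω_d = π/0.0109 = 288 rad/s, so ω_n = ω_d/√(1−ζ²) = 293 rad/s.
t_s ≈ 4/(ζω_n) = 4/(0.185·293) = 0.0738 s.

t_s ≈ 0.0738 s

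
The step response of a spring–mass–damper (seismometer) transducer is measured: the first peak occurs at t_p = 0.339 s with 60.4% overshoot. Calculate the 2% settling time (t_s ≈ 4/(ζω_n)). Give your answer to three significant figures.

t_s ≈ 2.69 s

From the overshoot, ζ = −ln(OS)/√(π²+ln²(OS)) = 0.158.
From t_p = π/ω_d, ω_d = π/0.339 = 9.27 rad/s, so ω_n = ω_d/√(1−ζ²) = 9.39 rad/s.
t_s ≈ 4/(ζω_n) = 4/(0.158·9.39) = 2.69 s.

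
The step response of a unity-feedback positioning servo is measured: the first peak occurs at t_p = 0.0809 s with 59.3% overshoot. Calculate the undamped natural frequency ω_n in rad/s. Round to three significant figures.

ω_n ≈ 39.4 rad/s

From the overshoot, ζ = −ln(OS)/√(π²+ln²(OS)) = 0.164.
t_p = π/ω_d ⇒ ω_d = 38.8 rad/s; then ω_n = ω_d/√(1−ζ²) = 39.4 rad/s.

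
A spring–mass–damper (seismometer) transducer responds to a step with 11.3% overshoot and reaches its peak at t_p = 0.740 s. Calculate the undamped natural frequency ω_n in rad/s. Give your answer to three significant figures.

The overshoot fixes ζ = −ln(OS)/√(π²+ln²(OS)) = 0.570.
From t_p = π/ω_d, ω_d = π/0.740 = 4.25 rad/s, so ω_n = ω_d/√(1−ζ²) = 5.17 rad/s.

ω_n ≈ 5.17 rad/s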